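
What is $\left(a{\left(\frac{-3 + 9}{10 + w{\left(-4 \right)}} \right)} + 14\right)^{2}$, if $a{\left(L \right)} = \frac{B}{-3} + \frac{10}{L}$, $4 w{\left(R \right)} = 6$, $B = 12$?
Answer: $\frac{30625}{36} \approx 850.69$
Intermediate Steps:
$w{\left(R \right)} = \frac{3}{2}$ ($w{\left(R \right)} = \frac{1}{4} \cdot 6 = \frac{3}{2}$)
$a{\left(L \right)} = -4 + \frac{10}{L}$ ($a{\left(L \right)} = \frac{12}{-3} + \frac{10}{L} = 12 \left(- \frac{1}{3}\right) + \frac{10}{L} = -4 + \frac{10}{L}$)
$\left(a{\left(\frac{-3 + 9}{10 + w{\left(-4 \right)}} \right)} + 14\right)^{2} = \left(\left(-4 + \frac{10}{\left(-3 + 9\right) \frac{1}{10 + \frac{3}{2}}}\right) + 14\right)^{2} = \left(\left(-4 + \frac{10}{6 \frac{1}{\frac{23}{2}}}\right) + 14\right)^{2} = \left(\left(-4 + \frac{10}{6 \cdot \frac{2}{23}}\right) + 14\right)^{2} = \left(\left(-4 + \frac{10}{\frac{12}{23}}\right) + 14\right)^{2} = \left(\left(-4 + 10 \cdot \frac{23}{12}\right) + 14\right)^{2} = \left(\left(-4 + \frac{115}{6}\right) + 14\right)^{2} = \left(\frac{91}{6} + 14\right)^{2} = \left(\frac{175}{6}\right)^{2} = \frac{30625}{36}$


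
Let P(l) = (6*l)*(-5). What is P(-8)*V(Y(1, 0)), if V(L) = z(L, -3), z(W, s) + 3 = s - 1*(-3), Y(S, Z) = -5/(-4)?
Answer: -720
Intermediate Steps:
P(l) = -30*l
Y(S, Z) = 5/4 (Y(S, Z) = -5*(-1/4) = 5/4)
z(W, s) = s (z(W, s) = -3 + (s - 1*(-3)) = -3 + (s + 3) = -3 + (3 + s) = s)
V(L) = -3
P(-8)*V(Y(1, 0)) = -30*(-8)*(-3) = 240*(-3) = -720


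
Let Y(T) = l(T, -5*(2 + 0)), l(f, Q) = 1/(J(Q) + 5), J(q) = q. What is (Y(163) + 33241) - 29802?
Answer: 17194/5 ≈ 3438.8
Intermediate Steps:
l(f, Q) = 1/(5 + Q) (l(f, Q) = 1/(Q + 5) = 1/(5 + Q))
Y(T) = -⅕ (Y(T) = 1/(5 - 5*(2 + 0)) = 1/(5 - 5*2) = 1/(5 - 10) = 1/(-5) = -⅕)
(Y(163) + 33241) - 29802 = (-⅕ + 33241) - 29802 = 166204/5 - 29802 = 17194/5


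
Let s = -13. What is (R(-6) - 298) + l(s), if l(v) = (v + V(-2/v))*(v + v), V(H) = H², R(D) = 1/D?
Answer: 3059/78 ≈ 39.218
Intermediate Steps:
l(v) = 2*v*(v + 4/v²) (l(v) = (v + (-2/v)²)*(v + v) = (v + 4/v²)*(2*v) = 2*v*(v + 4/v²))
(R(-6) - 298) + l(s) = (1/(-6) - 298) + 2*(4 + (-13)³)/(-13) = (-⅙ - 298) + 2*(-1/13)*(4 - 2197) = -1789/6 + 2*(-1/13)*(-2193) = -1789/6 + 4386/13 = 3059/78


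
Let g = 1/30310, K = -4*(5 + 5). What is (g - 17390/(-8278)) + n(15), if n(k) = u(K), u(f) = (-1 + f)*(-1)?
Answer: 5407126279/125453090 ≈ 43.101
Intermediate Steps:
K = -40 (K = -4*10 = -40)
u(f) = 1 - f
n(k) = 41 (n(k) = 1 - 1*(-40) = 1 + 40 = 41)
g = 1/30310 ≈ 3.2992e-5
(g - 17390/(-8278)) + n(15) = (1/30310 - 17390/(-8278)) + 41 = (1/30310 - 17390*(-1/8278)) + 41 = (1/30310 + 8695/4139) + 41 = 263549589/125453090 + 41 = 5407126279/125453090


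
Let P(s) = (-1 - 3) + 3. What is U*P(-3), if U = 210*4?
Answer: -840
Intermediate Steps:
P(s) = -1 (P(s) = -4 + 3 = -1)
U = 840
U*P(-3) = 840*(-1) = -840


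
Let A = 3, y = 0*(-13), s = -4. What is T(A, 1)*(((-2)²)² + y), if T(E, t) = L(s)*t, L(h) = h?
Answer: -64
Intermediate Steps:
y = 0
T(E, t) = -4*t
T(A, 1)*(((-2)²)² + y) = (-4*1)*(((-2)²)² + 0) = -4*(4² + 0) = -4*(16 + 0) = -4*16 = -64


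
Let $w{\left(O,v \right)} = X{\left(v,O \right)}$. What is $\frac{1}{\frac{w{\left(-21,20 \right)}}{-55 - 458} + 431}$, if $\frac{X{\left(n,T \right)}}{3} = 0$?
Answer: $\frac{1}{431} \approx 0.0023202$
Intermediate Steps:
$X{\left(n,T \right)} = 0$ ($X{\left(n,T \right)} = 3 \cdot 0 = 0$)
$w{\left(O,v \right)} = 0$
$\frac{1}{\frac{w{\left(-21,20 \right)}}{-55 - 458} + 431} = \frac{1}{\frac{0}{-55 - 458} + 431} = \frac{1}{\frac{0}{-513} + 431} = \frac{1}{0 \left(- \frac{1}{513}\right) + 431} = \frac{1}{0 + 431} = \frac{1}{431}$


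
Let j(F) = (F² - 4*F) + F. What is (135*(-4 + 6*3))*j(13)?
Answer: 245700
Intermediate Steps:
j(F) = F² - 3*F
(135*(-4 + 6*3))*j(13) = (135*(-4 + 6*3))*(13*(-3 + 13)) = (135*(-4 + 18))*(13*10) = (135*14)*130 = 1890*130 = 245700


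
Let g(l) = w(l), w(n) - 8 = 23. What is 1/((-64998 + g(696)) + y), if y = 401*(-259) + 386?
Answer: -1/168440 ≈ -5.9368e-6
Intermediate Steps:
w(n) = 31 (w(n) = 8 + 23 = 31)
g(l) = 31
y = -103473 (y = -103859 + 386 = -103473)
1/((-64998 + g(696)) + y) = 1/((-64998 + 31) - 103473) = 1/(-64967 - 103473) = 1/(-168440) = -1/168440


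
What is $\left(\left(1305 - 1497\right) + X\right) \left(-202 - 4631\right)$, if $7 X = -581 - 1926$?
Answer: $\frac{18611883}{7} \approx 2.6588 \cdot 10^{6}$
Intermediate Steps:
$X = - \frac{2507}{7}$ ($X = \frac{-581 - 1926}{7} = \frac{1}{7} \left(-2507\right) = - \frac{2507}{7} \approx -358.14$)
$\left(\left(1305 - 1497\right) + X\right) \left(-202 - 4631\right) = \left(\left(1305 - 1497\right) - \frac{2507}{7}\right) \left(-202 - 4631\right) = \left(\left(1305 - 1497\right) - \frac{2507}{7}\right) \left(-4833\right) = \left(-192 - \frac{2507}{7}\right) \left(-4833\right) = \left(- \frac{3851}{7}\right) \left(-4833\right) = \frac{18611883}{7}$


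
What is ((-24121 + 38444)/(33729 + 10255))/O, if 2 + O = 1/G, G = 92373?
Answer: -1323058479/8125824080 ≈ -0.16282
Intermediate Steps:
O = -184745/92373 (O = -2 + 1/92373 = -184745/92373 ≈ -2.0000)
((-24121 + 38444)/(33729 + 10255))/O = ((-24121 + 38444)/(33729 + 10255))/(-184745/92373) = (14323/43984)*(-92373/184745) = -1323058479/8125824080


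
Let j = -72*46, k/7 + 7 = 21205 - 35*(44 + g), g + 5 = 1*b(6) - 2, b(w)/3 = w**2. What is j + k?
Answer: 109549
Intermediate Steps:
b(w) = 3*w**2
g = 101 (g = -5 + (1*(3*6**2) - 2) = -5 + (1*(3*36) - 2) = -5 + (1*108 - 2) = -5 + (108 - 2) = -5 + 106 = 101)
k = 112861 (k = -49 + 7*(21205 - 35*(44 + 101)) = -49 + 7*(21205 - 35*145) = -49 + 7*(21205 - 1*5075) = -49 + 7*(21205 - 5075) = -49 + 7*16130 = -49 + 112910 = 112861)
j = -3312
j + k = -3312 + 112861 = 109549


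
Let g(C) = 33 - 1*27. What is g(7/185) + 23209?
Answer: 23215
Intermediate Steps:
g(C) = 6 (g(C) = 33 - 27 = 6)
g(7/185) + 23209 = 6 + 23209 = 23215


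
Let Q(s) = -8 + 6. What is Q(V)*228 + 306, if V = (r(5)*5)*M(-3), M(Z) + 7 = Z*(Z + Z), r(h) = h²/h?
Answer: -150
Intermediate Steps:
r(h) = h
M(Z) = -7 + 2*Z² (M(Z) = -7 + Z*(Z + Z) = -7 + Z*(2*Z) = -7 + 2*Z²)
V = 275 (V = (5*5)*(-7 + 2*(-3)²) = 25*(-7 + 2*9) = 25*(-7 + 18) = 25*11 = 275)
Q(s) = -2
Q(V)*228 + 306 = -2*228 + 306 = -456 + 306 = -150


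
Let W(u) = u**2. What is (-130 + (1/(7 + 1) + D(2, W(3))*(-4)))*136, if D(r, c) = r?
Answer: -18751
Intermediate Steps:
(-130 + (1/(7 + 1) + D(2, W(3))*(-4)))*136 = (-130 + (1/(7 + 1) + 2*(-4)))*136 = (-130 + (1/8 - 8))*136 = (-130 - 63/8)*136 = -1103/8*136 = -18751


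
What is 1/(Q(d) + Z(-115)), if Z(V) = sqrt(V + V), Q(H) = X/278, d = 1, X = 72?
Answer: 2502/2222563 - 19321*I*sqrt(230)/4445126 ≈ 0.0011257 - 0.065919*I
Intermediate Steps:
Q(H) = 36/139 (Q(H) = 72/278 = 72*(1/278) = 36/139)
Z(V) = sqrt(2)*sqrt(V) (Z(V) = sqrt(2*V) = sqrt(2)*sqrt(V))
1/(Q(d) + Z(-115)) = 1/(36/139 + sqrt(2)*sqrt(-115)) = 1/(36/139 + sqrt(2)*(I*sqrt(115))) = 1/(36/139 + I*sqrt(230))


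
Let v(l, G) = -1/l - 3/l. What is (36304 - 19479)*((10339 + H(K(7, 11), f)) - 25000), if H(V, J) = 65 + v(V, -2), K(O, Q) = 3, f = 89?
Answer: -736800400/3 ≈ -2.4560e+8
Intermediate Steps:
v(l, G) = -4/l
H(V, J) = 65 - 4/V
(36304 - 19479)*((10339 + H(K(7, 11), f)) - 25000) = (36304 - 19479)*((10339 + (65 - 4/3)) - 25000) = 16825*((10339 + (65 - 4*⅓)) - 25000) = 16825*((10339 + (65 - 4/3)) - 25000) = 16825*((10339 + 191/3) - 25000) = 16825*(31208/3 - 25000) = 16825*(-43792/3) = -736800400/3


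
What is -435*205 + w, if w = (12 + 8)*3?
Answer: -89115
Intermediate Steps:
w = 60 (w = 20*3 = 60)
-435*205 + w = -435*205 + 60 = -89175 + 60 = -89115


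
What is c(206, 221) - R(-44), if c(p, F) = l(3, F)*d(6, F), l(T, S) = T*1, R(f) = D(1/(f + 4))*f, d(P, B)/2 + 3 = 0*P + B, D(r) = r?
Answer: 13069/10 ≈ 1306.9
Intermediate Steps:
d(P, B) = -6 + 2*B (d(P, B) = -6 + 2*(0*P + B) = -6 + 2*(0 + B) = -6 + 2*B)
R(f) = f/(4 + f) (R(f) = f/(f + 4) = f/(4 + f))
l(T, S) = T
c(p, F) = -18 + 6*F (c(p, F) = 3*(-6 + 2*F) = -18 + 6*F)
c(206, 221) - R(-44) = (-18 + 6*221) - (-44)/(4 - 44) = (-18 + 1326) - (-44)/(-40) = 1308 - (-44)*(-1)/40 = 1308 - 1*11/10 = 1308 - 11/10 = 13069/10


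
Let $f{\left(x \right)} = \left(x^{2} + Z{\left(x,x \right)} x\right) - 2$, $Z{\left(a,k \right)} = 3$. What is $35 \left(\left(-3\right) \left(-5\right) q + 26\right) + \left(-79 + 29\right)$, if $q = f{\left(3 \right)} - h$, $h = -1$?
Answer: $9785$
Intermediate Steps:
$f{\left(x \right)} = -2 + x^{2} + 3 x$ ($f{\left(x \right)} = \left(x^{2} + 3 x\right) - 2 = -2 + x^{2} + 3 x$)
$q = 17$ ($q = \left(-2 + 3^{2} + 3 \cdot 3\right) - -1 = \left(-2 + 9 + 9\right) + 1 = 16 + 1 = 17$)
$35 \left(\left(-3\right) \left(-5\right) q + 26\right) + \left(-79 + 29\right) = 35 \left(\left(-3\right) \left(-5\right) 17 + 26\right) + \left(-79 + 29\right) = 35 \left(15 \cdot 17 + 26\right) - 50 = 35 \left(255 + 26\right) - 50 = 35 \cdot 281 - 50 = 9835 - 50 = 9785$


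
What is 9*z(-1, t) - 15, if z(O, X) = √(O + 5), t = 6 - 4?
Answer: 3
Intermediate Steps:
t = 2
z(O, X) = √(5 + O)
9*z(-1, t) - 15 = 9*√(5 - 1) - 15 = 9*√4 - 15 = 9*2 - 15 = 18 - 15 = 3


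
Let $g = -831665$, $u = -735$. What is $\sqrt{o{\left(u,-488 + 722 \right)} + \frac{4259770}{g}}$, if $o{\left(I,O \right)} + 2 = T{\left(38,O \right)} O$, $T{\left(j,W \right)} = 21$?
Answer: $\frac{\sqrt{135756959694086}}{166333} \approx 70.049$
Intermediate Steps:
$o{\left(I,O \right)} = -2 + 21 O$
$\sqrt{o{\left(u,-488 + 722 \right)} + \frac{4259770}{g}} = \sqrt{\left(-2 + 21 \left(-488 + 722\right)\right) + \frac{4259770}{-831665}} = \sqrt{\left(-2 + 21 \cdot 234\right) + 4259770 \left(- \frac{1}{831665}\right)} = \sqrt{\left(-2 + 4914\right) - \frac{851954}{166333}} = \sqrt{4912 - \frac{851954}{166333}} = \sqrt{\frac{816175742}{166333}} = \frac{\sqrt{135756959694086}}{166333}$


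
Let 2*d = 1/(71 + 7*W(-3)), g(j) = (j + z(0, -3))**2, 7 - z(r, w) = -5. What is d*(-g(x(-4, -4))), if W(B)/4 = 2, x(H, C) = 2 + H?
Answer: -50/127 ≈ -0.39370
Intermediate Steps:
z(r, w) = 12 (z(r, w) = 7 - 1*(-5) = 7 + 5 = 12)
W(B) = 8 (W(B) = 4*2 = 8)
g(j) = (12 + j)**2 (g(j) = (j + 12)**2 = (12 + j)**2)
d = 1/254 (d = 1/(2*(71 + 7*8)) = 1/(2*(71 + 56)) = (1/2)/127 = (1/2)*(1/127) = 1/254 ≈ 0.0039370)
d*(-g(x(-4, -4))) = (-(12 + (2 - 4))**2)/254 = (-(12 - 2)**2)/254 = (-1*10**2)/254 = (-1*100)/254 = (1/254)*(-100) = -50/127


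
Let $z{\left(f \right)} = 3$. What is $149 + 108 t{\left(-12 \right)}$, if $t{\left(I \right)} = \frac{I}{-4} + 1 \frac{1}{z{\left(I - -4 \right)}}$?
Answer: $509$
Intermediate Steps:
$t{\left(I \right)} = \frac{1}{3} - \frac{I}{4}$ ($t{\left(I \right)} = \frac{I}{-4} + 1 \cdot \frac{1}{3} = I \left(- \frac{1}{4}\right) + 1 \cdot \frac{1}{3} = - \frac{I}{4} + \frac{1}{3} = \frac{1}{3} - \frac{I}{4}$)
$149 + 108 t{\left(-12 \right)} = 149 + 108 \left(\frac{1}{3} - -3\right) = 149 + 108 \left(\frac{1}{3} + 3\right) = 149 + 108 \cdot \frac{10}{3} = 149 + 360 = 509$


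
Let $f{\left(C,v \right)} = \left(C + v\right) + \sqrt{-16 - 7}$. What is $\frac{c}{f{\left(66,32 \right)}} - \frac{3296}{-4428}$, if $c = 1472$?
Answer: $\frac{55874680}{3552363} - \frac{1472 i \sqrt{23}}{9627} \approx 15.729 - 0.7333 i$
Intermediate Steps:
$f{\left(C,v \right)} = C + v + i \sqrt{23}$ ($f{\left(C,v \right)} = \left(C + v\right) + \sqrt{-23} = \left(C + v\right) + i \sqrt{23} = C + v + i \sqrt{23}$)
$\frac{c}{f{\left(66,32 \right)}} - \frac{3296}{-4428} = \frac{1472}{66 + 32 + i \sqrt{23}} - \frac{3296}{-4428} = \frac{1472}{98 + i \sqrt{23}} - - \frac{824}{1107} = \frac{1472}{98 + i \sqrt{23}} + \frac{824}{1107} = \frac{824}{1107} + \frac{1472}{98 + i \sqrt{23}}$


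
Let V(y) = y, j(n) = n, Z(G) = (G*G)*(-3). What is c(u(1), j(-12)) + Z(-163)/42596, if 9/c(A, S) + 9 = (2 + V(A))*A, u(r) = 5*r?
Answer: -844509/553748 ≈ -1.5251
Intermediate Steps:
Z(G) = -3*G**2 (Z(G) = G**2*(-3) = -3*G**2)
c(A, S) = 9/(-9 + A*(2 + A)) (c(A, S) = 9/(-9 + (2 + A)*A) = 9/(-9 + A*(2 + A)))
c(u(1), j(-12)) + Z(-163)/42596 = 9/(-9 + (5*1)**2 + 2*(5*1)) - 3*(-163)**2/42596 = 9/(-9 + 5**2 + 2*5) - 3*26569*(1/42596) = 9/(-9 + 25 + 10) - 79707*1/42596 = 9/26 - 79707/42596 = -844509/553748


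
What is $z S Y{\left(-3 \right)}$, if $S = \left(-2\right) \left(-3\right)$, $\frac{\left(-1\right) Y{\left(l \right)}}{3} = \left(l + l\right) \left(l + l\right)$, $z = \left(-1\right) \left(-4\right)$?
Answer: $-2592$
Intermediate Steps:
$z = 4$
$Y{\left(l \right)} = - 12 l^{2}$ ($Y{\left(l \right)} = - 3 \left(l + l\right) \left(l + l\right) = - 3 \cdot 2 l 2 l = - 3 \cdot 4 l^{2} = - 12 l^{2}$)
$S = 6$
$z S Y{\left(-3 \right)} = 4 \cdot 6 \left(- 12 \left(-3\right)^{2}\right) = 24 \left(\left(-12\right) 9\right) = 24 \left(-108\right) = -2592$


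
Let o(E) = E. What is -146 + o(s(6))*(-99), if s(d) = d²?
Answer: -3710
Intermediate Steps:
-146 + o(s(6))*(-99) = -146 + 6²*(-99) = -146 + 36*(-99) = -146 - 3564 = -3710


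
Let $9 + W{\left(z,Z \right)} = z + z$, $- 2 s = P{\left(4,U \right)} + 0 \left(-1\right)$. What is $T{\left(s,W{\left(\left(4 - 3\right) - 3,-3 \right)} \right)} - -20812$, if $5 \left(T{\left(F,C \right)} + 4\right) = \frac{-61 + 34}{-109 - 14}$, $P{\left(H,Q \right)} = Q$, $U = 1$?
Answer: $\frac{4265649}{205} \approx 20808.0$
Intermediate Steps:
$s = - \frac{1}{2}$ ($s = - \frac{1 + 0 \left(-1\right)}{2} = - \frac{1 + 0}{2} = \left(- \frac{1}{2}\right) 1 = - \frac{1}{2} \approx -0.5$)
$W{\left(z,Z \right)} = -9 + 2 z$ ($W{\left(z,Z \right)} = -9 + \left(z + z\right) = -9 + 2 z$)
$T{\left(F,C \right)} = - \frac{811}{205}$ ($T{\left(F,C \right)} = -4 + \frac{\left(-61 + 34\right) \frac{1}{-109 - 14}}{5} = -4 + \frac{\left(-27\right) \frac{1}{-123}}{5} = -4 + \frac{\left(-27\right) \left(- \frac{1}{123}\right)}{5} = -4 + \frac{1}{5} \cdot \frac{9}{41} = -4 + \frac{9}{205} = - \frac{811}{205}$)
$T{\left(s,W{\left(\left(4 - 3\right) - 3,-3 \right)} \right)} - -20812 = - \frac{811}{205} - -20812 = - \frac{811}{205} + 20812 = \frac{4265649}{205}$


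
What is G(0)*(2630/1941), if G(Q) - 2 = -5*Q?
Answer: 5260/1941 ≈ 2.7099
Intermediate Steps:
G(Q) = 2 - 5*Q
G(0)*(2630/1941) = (2 - 5*0)*(2630/1941) = (2 + 0)*(2630*(1/1941)) = 2*(2630/1941) = 5260/1941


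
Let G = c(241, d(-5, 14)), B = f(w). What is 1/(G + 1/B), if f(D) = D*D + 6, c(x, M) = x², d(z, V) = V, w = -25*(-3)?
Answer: 5631/327054112 ≈ 1.7217e-5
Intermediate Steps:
w = 75
f(D) = 6 + D² (f(D) = D² + 6 = 6 + D²)
B = 5631 (B = 6 + 75² = 6 + 5625 = 5631)
G = 58081 (G = 241² = 58081)
1/(G + 1/B) = 1/(58081 + 1/5631) = 1/(327054112/5631) = 5631/327054112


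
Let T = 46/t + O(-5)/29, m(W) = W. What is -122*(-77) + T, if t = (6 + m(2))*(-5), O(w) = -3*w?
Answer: 5448153/580 ≈ 9393.4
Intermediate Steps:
t = -40 (t = (6 + 2)*(-5) = 8*(-5) = -40)
T = -367/580 (T = 46/(-40) - 3*(-5)/29 = 46*(-1/40) + 15*(1/29) = -23/20 + 15/29 = -367/580 ≈ -0.63276)
-122*(-77) + T = -122*(-77) - 367/580 = 9394 - 367/580 = 5448153/580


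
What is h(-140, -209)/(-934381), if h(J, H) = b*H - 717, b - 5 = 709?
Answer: 149943/934381 ≈ 0.16047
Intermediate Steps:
b = 714 (b = 5 + 709 = 714)
h(J, H) = -717 + 714*H (h(J, H) = 714*H - 717 = -717 + 714*H)
h(-140, -209)/(-934381) = (-717 + 714*(-209))/(-934381) = (-717 - 149226)*(-1/934381) = -149943*(-1/934381) = 149943/934381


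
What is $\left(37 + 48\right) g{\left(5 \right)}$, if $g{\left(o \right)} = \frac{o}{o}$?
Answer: $85$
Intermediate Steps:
$g{\left(o \right)} = 1$
$\left(37 + 48\right) g{\left(5 \right)} = \left(37 + 48\right) 1 = 85 \cdot 1 = 85$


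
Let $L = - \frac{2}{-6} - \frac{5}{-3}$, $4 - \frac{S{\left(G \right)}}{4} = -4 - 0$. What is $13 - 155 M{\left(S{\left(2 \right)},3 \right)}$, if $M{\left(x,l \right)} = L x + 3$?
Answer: $-10372$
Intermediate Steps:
$S{\left(G \right)} = 32$ ($S{\left(G \right)} = 16 - 4 \left(-4 - 0\right) = 16 - 4 \left(-4 + 0\right) = 16 - -16 = 16 + 16 = 32$)
$L = 2$ ($L = \left(-2\right) \left(- \frac{1}{6}\right) - - \frac{5}{3} = \frac{1}{3} + \frac{5}{3} = 2$)
$M{\left(x,l \right)} = 3 + 2 x$ ($M{\left(x,l \right)} = 2 x + 3 = 3 + 2 x$)
$13 - 155 M{\left(S{\left(2 \right)},3 \right)} = 13 - 155 \left(3 + 2 \cdot 32\right) = 13 - 155 \left(3 + 64\right) = 13 - 10385 = -10372$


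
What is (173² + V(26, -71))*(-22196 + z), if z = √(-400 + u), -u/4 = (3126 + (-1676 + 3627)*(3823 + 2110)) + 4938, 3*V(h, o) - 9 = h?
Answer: -1993689112/3 + 179644*I*√11583447/3 ≈ -6.6456e+8 + 2.038e+8*I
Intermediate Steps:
V(h, o) = 3 + h/3
u = -46333388 (u = -4*((3126 + (-1676 + 3627)*(3823 + 2110)) + 4938) = -4*((3126 + 1951*5933) + 4938) = -4*((3126 + 11575283) + 4938) = -4*(11578409 + 4938) = -4*11583347 = -46333388)
z = 2*I*√11583447 (z = √(-400 - 46333388) = √(-46333788) = 2*I*√11583447 ≈ 6806.9*I)
(173² + V(26, -71))*(-22196 + z) = (173² + (3 + (⅓)*26))*(-22196 + 2*I*√11583447) = (29929 + (3 + 26/3))*(-22196 + 2*I*√11583447) = (29929 + 35/3)*(-22196 + 2*I*√11583447) = 89822*(-22196 + 2*I*√11583447)/3 = -1993689112/3 + 179644*I*√11583447/3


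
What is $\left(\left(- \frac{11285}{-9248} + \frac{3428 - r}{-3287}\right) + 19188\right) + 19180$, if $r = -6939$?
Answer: $\frac{1166258436547}{30398176} \approx 38366.0$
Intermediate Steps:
$\left(\left(- \frac{11285}{-9248} + \frac{3428 - r}{-3287}\right) + 19188\right) + 19180 = \left(\left(- \frac{11285}{-9248} + \frac{3428 - -6939}{-3287}\right) + 19188\right) + 19180 = \left(\left(\left(-11285\right) \left(- \frac{1}{9248}\right) + \left(3428 + 6939\right) \left(- \frac{1}{3287}\right)\right) + 19188\right) + 19180 = \left(\left(\frac{11285}{9248} + 10367 \left(- \frac{1}{3287}\right)\right) + 19188\right) + 19180 = \left(\left(\frac{11285}{9248} - \frac{10367}{3287}\right) + 19188\right) + 19180 = \left(- \frac{58780221}{30398176} + 19188\right) + 19180 = \frac{583221420867}{30398176} + 19180 = \frac{1166258436547}{30398176}$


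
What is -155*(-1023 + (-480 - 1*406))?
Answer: 295895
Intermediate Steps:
-155*(-1023 + (-480 - 1*406)) = -155*(-1023 + (-480 - 406)) = -155*(-1023 - 886) = -155*(-1909) = 295895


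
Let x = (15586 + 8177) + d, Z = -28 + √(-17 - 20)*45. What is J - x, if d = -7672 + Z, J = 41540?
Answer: 25477 - 45*I*√37 ≈ 25477.0 - 273.72*I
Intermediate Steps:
Z = -28 + 45*I*√37 (Z = -28 + √(-37)*45 = -28 + (I*√37)*45 = -28 + 45*I*√37 ≈ -28.0 + 273.72*I)
d = -7700 + 45*I*√37 (d = -7672 + (-28 + 45*I*√37) = -7700 + 45*I*√37 ≈ -7700.0 + 273.72*I)
x = 16063 + 45*I*√37 (x = (15586 + 8177) + (-7700 + 45*I*√37) = 23763 + (-7700 + 45*I*√37) = 16063 + 45*I*√37 ≈ 16063.0 + 273.72*I)
J - x = 41540 - (16063 + 45*I*√37) = 41540 + (-16063 - 45*I*√37) = 25477 - 45*I*√37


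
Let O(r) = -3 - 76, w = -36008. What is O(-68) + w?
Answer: -36087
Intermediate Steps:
O(r) = -79
O(-68) + w = -79 - 36008 = -36087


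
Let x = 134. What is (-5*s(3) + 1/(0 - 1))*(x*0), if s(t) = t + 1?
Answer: 0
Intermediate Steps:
s(t) = 1 + t
(-5*s(3) + 1/(0 - 1))*(x*0) = (-5*(1 + 3) + 1/(0 - 1))*(134*0) = (-5*4 + 1/(-1))*0 = (-20 - 1)*0 = -21*0 = 0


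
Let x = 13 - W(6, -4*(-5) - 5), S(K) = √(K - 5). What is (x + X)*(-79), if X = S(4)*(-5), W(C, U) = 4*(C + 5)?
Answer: 2449 + 395*I ≈ 2449.0 + 395.0*I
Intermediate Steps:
S(K) = √(-5 + K)
W(C, U) = 20 + 4*C (W(C, U) = 4*(5 + C) = 20 + 4*C)
X = -5*I (X = √(-5 + 4)*(-5) = √(-1)*(-5) = I*(-5) = -5*I ≈ -5.0*I)
x = -31 (x = 13 - (20 + 4*6) = 13 - (20 + 24) = 13 - 1*44 = 13 - 44 = -31)
(x + X)*(-79) = (-31 - 5*I)*(-79) = 2449 + 395*I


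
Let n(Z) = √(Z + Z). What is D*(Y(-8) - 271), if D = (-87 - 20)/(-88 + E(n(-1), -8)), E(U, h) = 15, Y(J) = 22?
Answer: -26643/73 ≈ -364.97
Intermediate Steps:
n(Z) = √2*√Z (n(Z) = √(2*Z) = √2*√Z)
D = 107/73 (D = (-87 - 20)/(-88 + 15) = -107/(-73) = -107*(-1/73) = 107/73 ≈ 1.4658)
D*(Y(-8) - 271) = 107*(22 - 271)/73 = (107/73)*(-249) = -26643/73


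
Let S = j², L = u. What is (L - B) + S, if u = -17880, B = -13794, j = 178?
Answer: 27598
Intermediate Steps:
L = -17880
S = 31684 (S = 178² = 31684)
(L - B) + S = (-17880 - 1*(-13794)) + 31684 = (-17880 + 13794) + 31684 = -4086 + 31684 = 27598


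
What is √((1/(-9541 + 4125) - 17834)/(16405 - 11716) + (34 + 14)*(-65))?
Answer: 5*I*√248723286145658/1410868 ≈ 55.891*I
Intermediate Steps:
√((1/(-9541 + 4125) - 17834)/(16405 - 11716) + (34 + 14)*(-65)) = √((1/(-5416) - 17834)/4689 + 48*(-65)) = √((-1/5416 - 17834)*(1/4689) - 3120) = √(-96588945/5416*1/4689 - 3120) = √(-10732105/2821736 - 3120) = √(-8814548425/2821736) = 5*I*√248723286145658/1410868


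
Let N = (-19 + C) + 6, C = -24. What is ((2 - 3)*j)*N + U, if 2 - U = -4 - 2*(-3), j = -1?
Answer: -37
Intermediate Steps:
U = 0 (U = 2 - (-4 - 2*(-3)) = 2 - (-4 + 6) = 2 - 1*2 = 2 - 2 = 0)
N = -37 (N = (-19 - 24) + 6 = -43 + 6 = -37)
((2 - 3)*j)*N + U = ((2 - 3)*(-1))*(-37) + 0 = -1*(-1)*(-37) + 0 = 1*(-37) + 0 = -37 + 0 = -37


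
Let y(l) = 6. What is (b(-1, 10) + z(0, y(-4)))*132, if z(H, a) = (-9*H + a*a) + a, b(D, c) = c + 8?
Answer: 7920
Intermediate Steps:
b(D, c) = 8 + c
z(H, a) = a + a² - 9*H (z(H, a) = (-9*H + a²) + a = (a² - 9*H) + a = a + a² - 9*H)
(b(-1, 10) + z(0, y(-4)))*132 = ((8 + 10) + (6 + 6² - 9*0))*132 = (18 + (6 + 36 + 0))*132 = (18 + 42)*132 = 60*132 = 7920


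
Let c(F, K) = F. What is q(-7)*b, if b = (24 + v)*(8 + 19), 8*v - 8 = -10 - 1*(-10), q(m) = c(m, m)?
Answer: -4725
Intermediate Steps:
q(m) = m
v = 1 (v = 1 + (-10 - 1*(-10))/8 = 1 + (-10 + 10)/8 = 1 + (⅛)*0 = 1 + 0 = 1)
b = 675 (b = (24 + 1)*(8 + 19) = 25*27 = 675)
q(-7)*b = -7*675 = -4725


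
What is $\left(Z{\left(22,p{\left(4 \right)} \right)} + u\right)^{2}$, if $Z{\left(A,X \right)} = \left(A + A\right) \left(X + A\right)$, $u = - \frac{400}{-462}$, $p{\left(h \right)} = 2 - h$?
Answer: $\frac{41404110400}{53361} \approx 7.7592 \cdot 10^{5}$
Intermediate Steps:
$u = \frac{200}{231}$ ($u = \left(-400\right) \left(- \frac{1}{462}\right) = \frac{200}{231} \approx 0.8658$)
$Z{\left(A,X \right)} = 2 A \left(A + X\right)$
$\left(Z{\left(22,p{\left(4 \right)} \right)} + u\right)^{2} = \left(2 \cdot 22 \left(22 + \left(2 - 4\right)\right) + \frac{200}{231}\right)^{2} = \left(2 \cdot 22 \left(22 - 2\right) + \frac{200}{231}\right)^{2} = \left(2 \cdot 22 \cdot 20 + \frac{200}{231}\right)^{2} = \left(880 + \frac{200}{231}\right)^{2} = \left(\frac{203480}{231}\right)^{2} = \frac{41404110400}{53361}$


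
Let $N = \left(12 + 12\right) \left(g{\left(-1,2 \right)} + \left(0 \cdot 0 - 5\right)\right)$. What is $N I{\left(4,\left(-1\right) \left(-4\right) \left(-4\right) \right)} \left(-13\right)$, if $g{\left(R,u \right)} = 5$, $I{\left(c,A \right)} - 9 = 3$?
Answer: $0$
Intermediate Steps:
$I{\left(c,A \right)} = 12$ ($I{\left(c,A \right)} = 9 + 3 = 12$)
$N = 0$ ($N = \left(12 + 12\right) \left(5 + \left(0 \cdot 0 - 5\right)\right) = 24 \left(5 + \left(0 - 5\right)\right) = 24 \left(5 - 5\right) = 24 \cdot 0 = 0$)
$N I{\left(4,\left(-1\right) \left(-4\right) \left(-4\right) \right)} \left(-13\right) = 0 \cdot 12 \left(-13\right) = 0 \left(-13\right) = 0$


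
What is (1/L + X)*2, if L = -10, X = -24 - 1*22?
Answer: -461/5 ≈ -92.200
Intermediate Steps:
X = -46 (X = -24 - 22 = -46)
(1/L + X)*2 = (1/(-10) - 46)*2 = (-⅒ - 46)*2 = -461/10*2 = -461/5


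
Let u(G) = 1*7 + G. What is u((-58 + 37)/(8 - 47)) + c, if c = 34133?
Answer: 443827/13 ≈ 34141.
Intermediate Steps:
u(G) = 7 + G
u((-58 + 37)/(8 - 47)) + c = (7 + (-58 + 37)/(8 - 47)) + 34133 = (7 - 21/(-39)) + 34133 = (7 - 21*(-1/39)) + 34133 = (7 + 7/13) + 34133 = 98/13 + 34133 = 443827/13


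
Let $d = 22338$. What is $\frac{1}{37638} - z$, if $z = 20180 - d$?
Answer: $\frac{81222805}{37638} \approx 2158.0$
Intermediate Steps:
$z = -2158$ ($z = 20180 - 22338 = -2158$)
$\frac{1}{37638} - z = \frac{1}{37638} - -2158 = \frac{1}{37638} + 2158 = \frac{81222805}{37638}$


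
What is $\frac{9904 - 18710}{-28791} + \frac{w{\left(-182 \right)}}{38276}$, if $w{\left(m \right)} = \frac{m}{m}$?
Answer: $\frac{48155321}{157429188} \approx 0.30589$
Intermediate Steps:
$w{\left(m \right)} = 1$
$\frac{9904 - 18710}{-28791} + \frac{w{\left(-182 \right)}}{38276} = \frac{9904 - 18710}{-28791} + 1 \cdot \frac{1}{38276} = \left(9904 - 18710\right) \left(- \frac{1}{28791}\right) + 1 \cdot \frac{1}{38276} = \left(-8806\right) \left(- \frac{1}{28791}\right) + \frac{1}{38276} = \frac{1258}{4113} + \frac{1}{38276} = \frac{48155321}{157429188}$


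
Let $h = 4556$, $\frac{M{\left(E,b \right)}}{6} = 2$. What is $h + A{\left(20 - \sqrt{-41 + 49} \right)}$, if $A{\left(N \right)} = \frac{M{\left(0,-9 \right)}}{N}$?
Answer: $\frac{223274}{49} + \frac{3 \sqrt{2}}{49} \approx 4556.7$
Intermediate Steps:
$M{\left(E,b \right)} = 12$ ($M{\left(E,b \right)} = 6 \cdot 2 = 12$)
$A{\left(N \right)} = \frac{12}{N}$
$h + A{\left(20 - \sqrt{-41 + 49} \right)} = 4556 + \frac{12}{20 - \sqrt{-41 + 49}} = 4556 + \frac{12}{20 - \sqrt{8}} = 4556 + \frac{12}{20 - 2 \sqrt{2}}$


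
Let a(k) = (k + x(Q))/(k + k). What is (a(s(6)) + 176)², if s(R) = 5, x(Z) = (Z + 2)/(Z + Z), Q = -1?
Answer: 12453841/400 ≈ 31135.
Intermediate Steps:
x(Z) = (2 + Z)/(2*Z) (x(Z) = (2 + Z)/((2*Z)) = (2 + Z)*(1/(2*Z)) = (2 + Z)/(2*Z))
a(k) = (-½ + k)/(2*k) (a(k) = (k + (½)*(2 - 1)/(-1))/(k + k) = (k + (½)*(-1)*1)/((2*k)) = (k - ½)*(1/(2*k)) = (-½ + k)*(1/(2*k)) = (-½ + k)/(2*k))
(a(s(6)) + 176)² = ((¼)*(-1 + 2*5)/5 + 176)² = ((¼)*(⅕)*(-1 + 10) + 176)² = ((¼)*(⅕)*9 + 176)² = (9/20 + 176)² = (3529/20)² = 12453841/400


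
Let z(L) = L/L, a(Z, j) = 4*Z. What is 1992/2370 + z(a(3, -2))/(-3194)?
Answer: 1060013/1261630 ≈ 0.84019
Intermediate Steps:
z(L) = 1
1992/2370 + z(a(3, -2))/(-3194) = 1992/2370 + 1/(-3194) = 1992*(1/2370) + 1*(-1/3194) = 332/395 - 1/3194 = 1060013/1261630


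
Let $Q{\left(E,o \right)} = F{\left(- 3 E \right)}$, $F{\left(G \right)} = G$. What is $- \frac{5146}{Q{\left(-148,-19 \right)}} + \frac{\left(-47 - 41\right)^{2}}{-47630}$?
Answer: $- \frac{5648689}{480630} \approx -11.753$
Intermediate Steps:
$Q{\left(E,o \right)} = - 3 E$
$- \frac{5146}{Q{\left(-148,-19 \right)}} + \frac{\left(-47 - 41\right)^{2}}{-47630} = - \frac{5146}{\left(-3\right) \left(-148\right)} + \frac{\left(-47 - 41\right)^{2}}{-47630} = - \frac{5146}{444} + \left(-88\right)^{2} \left(- \frac{1}{47630}\right) = \left(-5146\right) \frac{1}{444} + 7744 \left(- \frac{1}{47630}\right) = - \frac{2573}{222} - \frac{352}{2165} = - \frac{5648689}{480630}$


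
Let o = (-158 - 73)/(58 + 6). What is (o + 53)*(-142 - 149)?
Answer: -919851/64 ≈ -14373.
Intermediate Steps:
o = -231/64 ≈ -3.6094
(o + 53)*(-142 - 149) = (-231/64 + 53)*(-142 - 149) = (3161/64)*(-291) = -919851/64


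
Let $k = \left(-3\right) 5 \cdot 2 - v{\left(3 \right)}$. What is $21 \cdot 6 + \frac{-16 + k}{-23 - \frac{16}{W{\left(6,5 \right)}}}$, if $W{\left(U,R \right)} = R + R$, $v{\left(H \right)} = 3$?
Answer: $\frac{15743}{123} \approx 127.99$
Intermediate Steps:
$W{\left(U,R \right)} = 2 R$
$k = -33$ ($k = \left(-3\right) 5 \cdot 2 - 3 = \left(-15\right) 2 - 3 = -30 - 3 = -33$)
$21 \cdot 6 + \frac{-16 + k}{-23 - \frac{16}{W{\left(6,5 \right)}}} = 21 \cdot 6 + \frac{-16 - 33}{-23 - \frac{16}{2 \cdot 5}} = 126 - \frac{49}{-23 - \frac{16}{10}} = 126 - \frac{49}{-23 - \frac{8}{5}} = 126 - \frac{49}{- \frac{123}{5}} = 126 - - \frac{245}{123} = 126 + \frac{245}{123} = \frac{15743}{123}$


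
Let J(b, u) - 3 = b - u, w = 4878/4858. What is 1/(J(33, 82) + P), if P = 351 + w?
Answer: 2429/743284 ≈ 0.0032679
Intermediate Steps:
w = 2439/2429 (w = 4878*(1/4858) = 2439/2429 ≈ 1.0041)
P = 855018/2429 (P = 351 + 2439/2429 = 855018/2429 ≈ 352.00)
J(b, u) = 3 + b - u (J(b, u) = 3 + (b - u) = 3 + b - u)
1/(J(33, 82) + P) = 1/((3 + 33 - 1*82) + 855018/2429) = 1/((3 + 33 - 82) + 855018/2429) = 1/(-46 + 855018/2429) = 1/(743284/2429) = 2429/743284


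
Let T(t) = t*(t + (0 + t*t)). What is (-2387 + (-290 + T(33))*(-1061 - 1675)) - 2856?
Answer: -100514939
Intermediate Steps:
T(t) = t*(t + t²) (T(t) = t*(t + (0 + t²)) = t*(t + t²))
(-2387 + (-290 + T(33))*(-1061 - 1675)) - 2856 = (-2387 + (-290 + 33²*(1 + 33))*(-1061 - 1675)) - 2856 = (-2387 + (-290 + 1089*34)*(-2736)) - 2856 = (-2387 + (-290 + 37026)*(-2736)) - 2856 = (-2387 + 36736*(-2736)) - 2856 = (-2387 - 100509696) - 2856 = -100512083 - 2856 = -100514939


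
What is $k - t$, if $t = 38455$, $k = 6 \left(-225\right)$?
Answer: $-39805$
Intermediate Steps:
$k = -1350$
$k - t = -1350 - 38455 = -39805$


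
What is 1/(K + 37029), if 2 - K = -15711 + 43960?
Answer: 1/8782 ≈ 0.00011387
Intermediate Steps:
K = -28247 (K = 2 - (-15711 + 43960) = 2 - 1*28249 = 2 - 28249 = -28247)
1/(K + 37029) = 1/(-28247 + 37029) = 1/8782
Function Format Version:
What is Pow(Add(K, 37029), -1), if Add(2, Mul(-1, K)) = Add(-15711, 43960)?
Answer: Rational(1, 8782) ≈ 0.00011387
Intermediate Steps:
K = -28247 (K = Add(2, Mul(-1, Add(-15711, 43960))) = Add(2, Mul(-1, 28249)) = Add(2, -28249) = -28247)
Pow(Add(K, 37029), -1) = Pow(Add(-28247, 37029), -1) = Pow(8782, -1) = Rational(1, 8782)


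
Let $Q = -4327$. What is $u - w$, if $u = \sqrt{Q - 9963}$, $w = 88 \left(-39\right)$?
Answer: $3432 + i \sqrt{14290} \approx 3432.0 + 119.54 i$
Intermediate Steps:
$w = -3432$
$u = i \sqrt{14290}$ ($u = \sqrt{-4327 - 9963} = \sqrt{-14290} = i \sqrt{14290} \approx 119.54 i$)
$u - w = i \sqrt{14290} - -3432 = i \sqrt{14290} + 3432 = 3432 + i \sqrt{14290}$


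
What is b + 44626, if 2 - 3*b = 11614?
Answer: 122266/3 ≈ 40755.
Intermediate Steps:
b = -11612/3 (b = ⅔ - ⅓*11614 = ⅔ - 11614/3 = -11612/3 ≈ -3870.7)
b + 44626 = -11612/3 + 44626 = 122266/3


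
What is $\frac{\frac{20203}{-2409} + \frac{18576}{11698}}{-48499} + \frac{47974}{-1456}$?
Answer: $- \frac{16391748907458593}{497487971532552} \approx -32.949$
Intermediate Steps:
$\frac{\frac{20203}{-2409} + \frac{18576}{11698}}{-48499} + \frac{47974}{-1456} = \left(20203 \left(- \frac{1}{2409}\right) + 18576 \cdot \frac{1}{11698}\right) \left(- \frac{1}{48499}\right) + 47974 \left(- \frac{1}{1456}\right) = \left(- \frac{20203}{2409} + \frac{9288}{5849}\right) \left(- \frac{1}{48499}\right) - \frac{23987}{728} = \left(- \frac{95792555}{14090241}\right) \left(- \frac{1}{48499}\right) - \frac{23987}{728} = \frac{95792555}{683362598259} - \frac{23987}{728} = - \frac{16391748907458593}{497487971532552}$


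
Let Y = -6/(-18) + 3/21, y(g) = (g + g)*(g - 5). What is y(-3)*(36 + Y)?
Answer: 12256/7 ≈ 1750.9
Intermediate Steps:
y(g) = 2*g*(-5 + g) (y(g) = (2*g)*(-5 + g) = 2*g*(-5 + g))
Y = 10/21 (Y = -6*(-1/18) + 3*(1/21) = 1/3 + 1/7 = 10/21 ≈ 0.47619)
y(-3)*(36 + Y) = (2*(-3)*(-5 - 3))*(36 + 10/21) = (2*(-3)*(-8))*(766/21) = 48*(766/21) = 12256/7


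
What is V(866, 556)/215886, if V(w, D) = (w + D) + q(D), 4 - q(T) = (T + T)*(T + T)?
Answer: -205853/35981 ≈ -5.7212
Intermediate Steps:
q(T) = 4 - 4*T**2 (q(T) = 4 - (T + T)*(T + T) = 4 - 2*T*2*T = 4 - 4*T**2)
V(w, D) = 4 + D + w - 4*D**2 (V(w, D) = (w + D) + (4 - 4*D**2) = (D + w) + (4 - 4*D**2) = 4 + D + w - 4*D**2)
V(866, 556)/215886 = (4 + 556 + 866 - 4*556**2)/215886 = (4 + 556 + 866 - 4*309136)*(1/215886) = (4 + 556 + 866 - 1236544)*(1/215886) = -1235118*1/215886 = -205853/35981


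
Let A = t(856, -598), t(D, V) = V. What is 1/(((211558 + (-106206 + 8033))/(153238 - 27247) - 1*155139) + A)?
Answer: -41997/6540448994 ≈ -6.4211e-6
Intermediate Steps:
A = -598
1/(((211558 + (-106206 + 8033))/(153238 - 27247) - 1*155139) + A) = 1/(((211558 + (-106206 + 8033))/(153238 - 27247) - 1*155139) - 598) = 1/(((211558 - 98173)/125991 - 155139) - 598) = 1/((113385*(1/125991) - 155139) - 598) = 1/((37795/41997 - 155139) - 598) = 1/(-6515334788/41997 - 598) = 1/(-6540448994/41997) = -41997/6540448994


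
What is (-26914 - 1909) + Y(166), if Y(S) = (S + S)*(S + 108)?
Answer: 62145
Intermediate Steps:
Y(S) = 2*S*(108 + S) (Y(S) = (2*S)*(108 + S) = 2*S*(108 + S))
(-26914 - 1909) + Y(166) = (-26914 - 1909) + 2*166*(108 + 166) = -28823 + 2*166*274 = -28823 + 90968 = 62145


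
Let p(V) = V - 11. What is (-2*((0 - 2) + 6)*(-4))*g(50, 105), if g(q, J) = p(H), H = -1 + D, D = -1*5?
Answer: -544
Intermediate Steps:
D = -5
H = -6 (H = -1 - 5 = -6)
p(V) = -11 + V
g(q, J) = -17 (g(q, J) = -11 - 6 = -17)
(-2*((0 - 2) + 6)*(-4))*g(50, 105) = (-2*((0 - 2) + 6)*(-4))*(-17) = (-2*(-2 + 6)*(-4))*(-17) = (-2*4*(-4))*(-17) = -8*(-4)*(-17) = 32*(-17) = -544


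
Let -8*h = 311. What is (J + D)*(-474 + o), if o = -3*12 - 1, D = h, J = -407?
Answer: 1822737/8 ≈ 2.2784e+5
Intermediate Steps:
h = -311/8 (h = -⅛*311 = -311/8 ≈ -38.875)
D = -311/8 ≈ -38.875
o = -37 (o = -36 - 1 = -37)
(J + D)*(-474 + o) = (-407 - 311/8)*(-474 - 37) = -3567/8*(-511) = 1822737/8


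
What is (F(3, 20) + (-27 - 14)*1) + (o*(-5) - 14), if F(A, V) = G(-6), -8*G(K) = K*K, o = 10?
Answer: -219/2 ≈ -109.50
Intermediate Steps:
G(K) = -K²/8 (G(K) = -K*K/8 = -K²/8)
F(A, V) = -9/2 (F(A, V) = -⅛*(-6)² = -⅛*36 = -9/2)
(F(3, 20) + (-27 - 14)*1) + (o*(-5) - 14) = (-9/2 + (-27 - 14)*1) + (10*(-5) - 14) = (-9/2 - 41*1) + (-50 - 14) = (-9/2 - 41) - 64 = -91/2 - 64 = -219/2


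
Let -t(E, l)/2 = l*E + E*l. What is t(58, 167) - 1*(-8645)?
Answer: -30099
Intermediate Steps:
t(E, l) = -4*E*l (t(E, l) = -2*(l*E + E*l) = -2*(E*l + E*l) = -4*E*l)
t(58, 167) - 1*(-8645) = -4*58*167 - 1*(-8645) = -38744 + 8645 = -30099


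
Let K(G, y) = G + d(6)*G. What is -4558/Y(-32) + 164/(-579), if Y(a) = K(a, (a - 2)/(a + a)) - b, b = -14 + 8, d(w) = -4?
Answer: -147545/3281 ≈ -44.970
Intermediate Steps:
b = -6
K(G, y) = -3*G (K(G, y) = G - 4*G = -3*G)
Y(a) = 6 - 3*a (Y(a) = -3*a - 1*(-6) = -3*a + 6 = 6 - 3*a)
-4558/Y(-32) + 164/(-579) = -4558/(6 - 3*(-32)) + 164/(-579) = -4558/(6 + 96) + 164*(-1/579) = -4558/102 - 164/579 = -4558*1/102 - 164/579 = -2279/51 - 164/579 = -147545/3281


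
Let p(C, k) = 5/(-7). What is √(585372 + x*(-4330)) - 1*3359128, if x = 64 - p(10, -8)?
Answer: -3359128 + 3*√1661422/7 ≈ -3.3586e+6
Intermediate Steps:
p(C, k) = -5/7 (p(C, k) = 5*(-⅐) = -5/7)
x = 453/7 (x = 64 - 1*(-5/7) = 64 + 5/7 = 453/7 ≈ 64.714)
√(585372 + x*(-4330)) - 1*3359128 = √(585372 + (453/7)*(-4330)) - 1*3359128 = √(585372 - 1961490/7) - 3359128 = √(2136114/7) - 3359128 = 3*√1661422/7 - 3359128 = -3359128 + 3*√1661422/7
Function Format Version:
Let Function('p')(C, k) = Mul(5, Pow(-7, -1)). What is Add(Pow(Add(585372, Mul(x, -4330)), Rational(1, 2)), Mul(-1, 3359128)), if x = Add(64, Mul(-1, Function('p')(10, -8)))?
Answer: Add(-3359128, Mul(Rational(3, 7), Pow(1661422, Rational(1, 2)))) ≈ -3.3586e+6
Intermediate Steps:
Function('p')(C, k) = Rational(-5, 7) (Function('p')(C, k) = Mul(5, Rational(-1, 7)) = Rational(-5, 7))
x = Rational(453, 7) (x = Add(64, Mul(-1, Rational(-5, 7))) = Add(64, Rational(5, 7)) = Rational(453, 7) ≈ 64.714)
Add(Pow(Add(585372, Mul(x, -4330)), Rational(1, 2)), Mul(-1, 3359128)) = Add(Pow(Add(585372, Mul(Rational(453, 7), -4330)), Rational(1, 2)), Mul(-1, 3359128)) = Add(Pow(Add(585372, Rational(-1961490, 7)), Rational(1, 2)), -3359128) = Add(Pow(Rational(2136114, 7), Rational(1, 2)), -3359128) = Add(Mul(Rational(3, 7), Pow(1661422, Rational(1, 2))), -3359128) = Add(-3359128, Mul(Rational(3, 7), Pow(1661422, Rational(1, 2))))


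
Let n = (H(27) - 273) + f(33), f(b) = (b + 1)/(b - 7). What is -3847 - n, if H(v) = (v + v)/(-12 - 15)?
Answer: -46453/13 ≈ -3573.3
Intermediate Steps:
f(b) = (1 + b)/(-7 + b)
H(v) = -2*v/27 (H(v) = (2*v)/(-27) = (2*v)*(-1/27) = -2*v/27)
n = -3558/13 (n = (-2/27*27 - 273) + (1 + 33)/(-7 + 33) = (-2 - 273) + 34/26 = -275 + (1/26)*34 = -275 + 17/13 = -3558/13 ≈ -273.69)
-3847 - n = -3847 - 1*(-3558/13) = -3847 + 3558/13 = -46453/13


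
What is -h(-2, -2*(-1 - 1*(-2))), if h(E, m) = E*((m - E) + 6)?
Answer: 12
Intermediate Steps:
h(E, m) = E*(6 + m - E)
-h(-2, -2*(-1 - 1*(-2))) = -(-2)*(6 - 2*(-1 - 1*(-2)) - 1*(-2)) = -(-2)*(6 - 2*(-1 + 2) + 2) = -(-2)*(6 - 2*1 + 2) = -(-2)*(6 - 2 + 2) = -(-2)*6 = -1*(-12) = 12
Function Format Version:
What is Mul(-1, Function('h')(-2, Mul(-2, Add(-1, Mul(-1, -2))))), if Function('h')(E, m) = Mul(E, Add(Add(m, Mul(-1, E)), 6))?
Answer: 12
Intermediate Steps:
Function('h')(E, m) = Mul(E, Add(6, m, Mul(-1, E)))
Mul(-1, Function('h')(-2, Mul(-2, Add(-1, Mul(-1, -2))))) = Mul(-1, Mul(-2, Add(6, Mul(-2, Add(-1, Mul(-1, -2))), Mul(-1, -2)))) = Mul(-1, Mul(-2, Add(6, Mul(-2, Add(-1, 2)), 2))) = Mul(-1, Mul(-2, Add(6, Mul(-2, 1), 2))) = Mul(-1, Mul(-2, Add(6, -2, 2))) = Mul(-1, Mul(-2, 6)) = Mul(-1, -12) = 12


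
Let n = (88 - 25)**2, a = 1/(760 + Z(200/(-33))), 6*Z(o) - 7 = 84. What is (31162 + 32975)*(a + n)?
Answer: 1183957796025/4651 ≈ 2.5456e+8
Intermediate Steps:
Z(o) = 91/6 (Z(o) = 7/6 + (1/6)*84 = 7/6 + 14 = 91/6)
a = 6/4651 (a = 1/(760 + 91/6) = 1/(4651/6) = 6/4651 ≈ 0.0012900)
n = 3969 (n = 63**2 = 3969)
(31162 + 32975)*(a + n) = (31162 + 32975)*(6/4651 + 3969) = 64137*(18459825/4651) = 1183957796025/4651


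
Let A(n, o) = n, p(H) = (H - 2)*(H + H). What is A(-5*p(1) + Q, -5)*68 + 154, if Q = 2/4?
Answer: 868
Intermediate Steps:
p(H) = 2*H*(-2 + H) (p(H) = (-2 + H)*(2*H) = 2*H*(-2 + H))
Q = ½ (Q = 2*(¼) = ½ ≈ 0.50000)
A(-5*p(1) + Q, -5)*68 + 154 = (-10*(-2 + 1) + ½)*68 + 154 = (-10*(-1) + ½)*68 + 154 = (-5*(-2) + ½)*68 + 154 = (10 + ½)*68 + 154 = (21/2)*68 + 154 = 714 + 154 = 868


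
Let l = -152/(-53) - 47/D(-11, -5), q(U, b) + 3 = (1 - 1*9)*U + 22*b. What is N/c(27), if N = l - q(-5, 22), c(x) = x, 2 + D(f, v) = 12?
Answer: -10263/530 ≈ -19.364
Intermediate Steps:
D(f, v) = 10 (D(f, v) = -2 + 12 = 10)
q(U, b) = -3 - 8*U + 22*b (q(U, b) = -3 + ((1 - 1*9)*U + 22*b) = -3 + ((1 - 9)*U + 22*b) = -3 + (-8*U + 22*b) = -3 - 8*U + 22*b)
l = -971/530 (l = -152/(-53) - 47/10 = -152*(-1/53) - 47*1/10 = 152/53 - 47/10 = -971/530 ≈ -1.8321)
N = -277101/530 (N = -971/530 - (-3 - 8*(-5) + 22*22) = -971/530 - (-3 + 40 + 484) = -971/530 - 1*521 = -971/530 - 521 = -277101/530 ≈ -522.83)
N/c(27) = -277101/530/27 = -277101/530*1/27 = -10263/530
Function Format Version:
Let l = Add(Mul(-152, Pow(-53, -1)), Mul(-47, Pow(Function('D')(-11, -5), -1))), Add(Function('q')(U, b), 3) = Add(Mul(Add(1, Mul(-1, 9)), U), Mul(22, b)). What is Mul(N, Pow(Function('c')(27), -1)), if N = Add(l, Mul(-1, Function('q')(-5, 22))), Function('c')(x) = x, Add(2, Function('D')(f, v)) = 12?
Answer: Rational(-10263, 530) ≈ -19.364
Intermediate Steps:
Function('D')(f, v) = 10 (Function('D')(f, v) = Add(-2, 12) = 10)
Function('q')(U, b) = Add(-3, Mul(-8, U), Mul(22, b)) (Function('q')(U, b) = Add(-3, Add(Mul(Add(1, Mul(-1, 9)), U), Mul(22, b))) = Add(-3, Add(Mul(Add(1, -9), U), Mul(22, b))) = Add(-3, Add(Mul(-8, U), Mul(22, b))) = Add(-3, Mul(-8, U), Mul(22, b)))
l = Rational(-971, 530) (l = Add(Mul(-152, Pow(-53, -1)), Mul(-47, Pow(10, -1))) = Add(Mul(-152, Rational(-1, 53)), Mul(-47, Rational(1, 10))) = Add(Rational(152, 53), Rational(-47, 10)) = Rational(-971, 530) ≈ -1.8321)
N = Rational(-277101, 530) (N = Add(Rational(-971, 530), Mul(-1, Add(-3, Mul(-8, -5), Mul(22, 22)))) = Add(Rational(-971, 530), Mul(-1, Add(-3, 40, 484))) = Add(Rational(-971, 530), Mul(-1, 521)) = Add(Rational(-971, 530), -521) = Rational(-277101, 530) ≈ -522.83)
Mul(N, Pow(Function('c')(27), -1)) = Mul(Rational(-277101, 530), Pow(27, -1)) = Mul(Rational(-277101, 530), Rational(1, 27)) = Rational(-10263, 530)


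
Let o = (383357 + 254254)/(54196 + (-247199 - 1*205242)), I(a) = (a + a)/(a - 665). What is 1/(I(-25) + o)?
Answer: -1194735/1826258 ≈ -0.65420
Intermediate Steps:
I(a) = 2*a/(-665 + a) (I(a) = (2*a)/(-665 + a) = 2*a/(-665 + a))
o = -637611/398245 (o = 637611/(54196 + (-247199 - 205242)) = 637611/(54196 - 452441) = 637611/(-398245) = 637611*(-1/398245) = -637611/398245 ≈ -1.6011)
1/(I(-25) + o) = 1/(2*(-25)/(-665 - 25) - 637611/398245) = 1/(2*(-25)/(-690) - 637611/398245) = 1/(2*(-25)*(-1/690) - 637611/398245) = 1/(5/69 - 637611/398245) = 1/(-1826258/1194735) = -1194735/1826258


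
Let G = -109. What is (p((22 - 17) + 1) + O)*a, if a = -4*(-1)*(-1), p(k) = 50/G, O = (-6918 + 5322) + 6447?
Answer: -2114836/109 ≈ -19402.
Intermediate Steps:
O = 4851 (O = -1596 + 6447 = 4851)
p(k) = -50/109 (p(k) = 50/(-109) = 50*(-1/109) = -50/109)
a = -4 (a = 4*(-1) = -4)
(p((22 - 17) + 1) + O)*a = (-50/109 + 4851)*(-4) = (528709/109)*(-4) = -2114836/109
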